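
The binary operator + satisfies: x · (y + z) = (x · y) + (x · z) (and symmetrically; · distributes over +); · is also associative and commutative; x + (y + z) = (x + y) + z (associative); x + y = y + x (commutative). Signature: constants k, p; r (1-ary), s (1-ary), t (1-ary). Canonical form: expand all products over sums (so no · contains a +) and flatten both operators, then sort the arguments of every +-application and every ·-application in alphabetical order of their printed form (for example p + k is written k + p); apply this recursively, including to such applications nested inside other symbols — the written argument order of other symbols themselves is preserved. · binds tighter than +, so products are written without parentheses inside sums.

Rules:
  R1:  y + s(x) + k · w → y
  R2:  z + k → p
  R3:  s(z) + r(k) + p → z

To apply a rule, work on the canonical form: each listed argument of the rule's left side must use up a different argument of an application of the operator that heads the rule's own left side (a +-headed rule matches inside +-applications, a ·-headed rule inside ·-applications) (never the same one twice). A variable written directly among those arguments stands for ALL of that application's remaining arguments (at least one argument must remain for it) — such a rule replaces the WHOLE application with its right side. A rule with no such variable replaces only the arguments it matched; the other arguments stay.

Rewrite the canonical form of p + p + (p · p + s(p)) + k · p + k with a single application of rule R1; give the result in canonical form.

Answer: k + p + p + p · p

Derivation:
Canonical form:  k + k · p + p + p + p · p + s(p)
Apply R1:  consuming k · p, s(p);  w := p, x := p, y := k + p + p + p · p
Every leftover argument binds to the variable; the entire application is replaced.
Result:  k + p + p + p · p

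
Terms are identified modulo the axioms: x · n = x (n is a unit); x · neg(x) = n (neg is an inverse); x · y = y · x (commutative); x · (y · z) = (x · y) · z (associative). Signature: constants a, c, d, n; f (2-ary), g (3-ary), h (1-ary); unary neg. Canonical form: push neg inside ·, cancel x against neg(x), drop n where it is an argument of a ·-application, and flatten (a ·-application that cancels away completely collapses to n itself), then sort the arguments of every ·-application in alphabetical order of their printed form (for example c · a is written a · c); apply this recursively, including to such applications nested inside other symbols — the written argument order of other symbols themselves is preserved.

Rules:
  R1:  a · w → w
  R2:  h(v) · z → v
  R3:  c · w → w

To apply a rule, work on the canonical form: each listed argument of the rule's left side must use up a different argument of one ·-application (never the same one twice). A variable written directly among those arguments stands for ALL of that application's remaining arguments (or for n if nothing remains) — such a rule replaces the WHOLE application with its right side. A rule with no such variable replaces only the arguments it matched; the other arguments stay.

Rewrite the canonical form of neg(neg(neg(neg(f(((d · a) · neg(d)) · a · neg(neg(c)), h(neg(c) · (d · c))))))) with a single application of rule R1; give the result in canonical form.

Canonical form:  f(a · a · c, h(d))
R1 matches:  uses a;  w := a · c
The variable takes the whole remainder — replace the entire application.
New term:  f(a · c, h(d))

Answer: f(a · c, h(d))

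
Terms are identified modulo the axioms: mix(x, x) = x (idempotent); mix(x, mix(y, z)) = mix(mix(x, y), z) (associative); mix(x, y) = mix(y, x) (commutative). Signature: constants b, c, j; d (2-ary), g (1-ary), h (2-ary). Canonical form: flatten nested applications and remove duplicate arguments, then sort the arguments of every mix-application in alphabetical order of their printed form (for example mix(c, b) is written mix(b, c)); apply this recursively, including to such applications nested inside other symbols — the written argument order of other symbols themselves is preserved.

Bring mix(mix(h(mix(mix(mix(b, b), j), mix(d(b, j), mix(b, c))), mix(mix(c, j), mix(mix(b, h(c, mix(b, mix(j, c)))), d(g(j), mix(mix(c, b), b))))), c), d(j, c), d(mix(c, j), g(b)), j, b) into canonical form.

Merge nested applications:  mix(h(mix(mix(mix(b, b), j), mix(d(b, j), mix(b, c))), mix(mix(c, j), mix(mix(b, h(c, mix(b, mix(j, c)))), d(g(j), mix(mix(c, b), b))))), c, d(j, c), d(mix(c, j), g(b)), j, b)
Canonicalize subterm:  h(mix(mix(mix(b, b), j), mix(d(b, j), mix(b, c))), mix(mix(c, j), mix(mix(b, h(c, mix(b, mix(j, c)))), d(g(j), mix(mix(c, b), b)))))  →  h(mix(b, c, d(b, j), j), mix(b, c, d(g(j), mix(b, c)), h(c, mix(b, c, j)), j))
Order the arguments:  mix(b, c, d(j, c), d(mix(c, j), g(b)), h(mix(b, c, d(b, j), j), mix(b, c, d(g(j), mix(b, c)), h(c, mix(b, c, j)), j)), j)

Answer: mix(b, c, d(j, c), d(mix(c, j), g(b)), h(mix(b, c, d(b, j), j), mix(b, c, d(g(j), mix(b, c)), h(c, mix(b, c, j)), j)), j)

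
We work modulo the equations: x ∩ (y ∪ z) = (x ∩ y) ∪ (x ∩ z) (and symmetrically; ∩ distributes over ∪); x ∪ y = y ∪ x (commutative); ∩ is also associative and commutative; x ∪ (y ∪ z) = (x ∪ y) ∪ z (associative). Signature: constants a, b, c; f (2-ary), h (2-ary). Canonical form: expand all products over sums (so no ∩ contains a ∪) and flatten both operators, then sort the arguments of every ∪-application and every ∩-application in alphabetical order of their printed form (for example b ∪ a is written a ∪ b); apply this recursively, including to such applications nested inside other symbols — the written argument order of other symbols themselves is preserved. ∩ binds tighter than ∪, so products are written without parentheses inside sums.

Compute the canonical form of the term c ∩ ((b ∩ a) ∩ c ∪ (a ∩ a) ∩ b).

Answer: a ∩ a ∩ b ∩ c ∪ a ∩ b ∩ c ∩ c

Derivation:
Distribute:  a ∩ b ∩ c ∩ c ∪ a ∩ a ∩ b ∩ c
Sort arguments:  a ∩ a ∩ b ∩ c ∪ a ∩ b ∩ c ∩ c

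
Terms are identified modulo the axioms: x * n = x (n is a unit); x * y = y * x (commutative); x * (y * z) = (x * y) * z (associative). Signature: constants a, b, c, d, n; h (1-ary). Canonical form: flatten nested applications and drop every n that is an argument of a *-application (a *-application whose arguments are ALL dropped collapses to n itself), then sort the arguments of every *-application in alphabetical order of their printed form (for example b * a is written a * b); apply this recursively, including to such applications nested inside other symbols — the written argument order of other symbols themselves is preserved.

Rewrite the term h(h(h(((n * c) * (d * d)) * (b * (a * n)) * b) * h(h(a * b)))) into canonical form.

Answer: h(h(h(a * b * b * c * d * d) * h(h(a * b))))

Derivation:
Descend into:  h(((n * c) * (d * d)) * (b * (a * n)) * b) * h(h(a * b))
Simplify inside:  h(((n * c) * (d * d)) * (b * (a * n)) * b)  →  h(a * b * b * c * d * d)
Sort arguments:  h(a * b * b * c * d * d) * h(h(a * b))
Reassemble:  h(h(h(a * b * b * c * d * d) * h(h(a * b))))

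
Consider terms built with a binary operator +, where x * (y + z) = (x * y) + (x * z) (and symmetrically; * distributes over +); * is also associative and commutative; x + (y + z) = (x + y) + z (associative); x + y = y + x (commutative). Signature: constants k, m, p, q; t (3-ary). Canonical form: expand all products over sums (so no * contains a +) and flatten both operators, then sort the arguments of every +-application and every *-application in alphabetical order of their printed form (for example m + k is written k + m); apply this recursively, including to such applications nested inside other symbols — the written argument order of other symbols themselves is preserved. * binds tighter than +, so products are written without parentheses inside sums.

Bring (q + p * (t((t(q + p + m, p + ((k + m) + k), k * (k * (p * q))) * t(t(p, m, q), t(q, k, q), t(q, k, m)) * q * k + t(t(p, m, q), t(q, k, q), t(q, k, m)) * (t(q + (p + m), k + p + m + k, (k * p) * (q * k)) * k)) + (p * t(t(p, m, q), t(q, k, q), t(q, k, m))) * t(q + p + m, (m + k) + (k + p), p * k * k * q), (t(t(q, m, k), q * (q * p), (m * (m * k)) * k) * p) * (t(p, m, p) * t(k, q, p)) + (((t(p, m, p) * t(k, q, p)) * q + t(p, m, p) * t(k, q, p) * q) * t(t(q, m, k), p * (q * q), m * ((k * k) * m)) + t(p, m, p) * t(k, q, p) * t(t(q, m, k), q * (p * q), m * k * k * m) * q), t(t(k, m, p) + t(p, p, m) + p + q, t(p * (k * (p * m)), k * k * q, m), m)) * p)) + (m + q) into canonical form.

Expand:  q + p * p * t(k * q * t(m + p + q, k + k + m + p, k * k * p * q) * t(t(p, m, q), t(q, k, q), t(q, k, m)) + k * t(m + p + q, k + k + m + p, k * k * p * q) * t(t(p, m, q), t(q, k, q), t(q, k, m)) + p * t(m + p + q, k + k + m + p, k * k * p * q) * t(t(p, m, q), t(q, k, q), t(q, k, m)), p * t(k, q, p) * t(p, m, p) * t(t(q, m, k), p * q * q, k * k * m * m) + q * t(k, q, p) * t(p, m, p) * t(t(q, m, k), p * q * q, k * k * m * m) + q * t(k, q, p) * t(p, m, p) * t(t(q, m, k), p * q * q, k * k * m * m) + q * t(k, q, p) * t(p, m, p) * t(t(q, m, k), p * q * q, k * k * m * m), t(p + q + t(k, m, p) + t(p, p, m), t(k * m * p * p, k * k * q, m), m)) + m + q
Sort arguments:  m + p * p * t(k * q * t(m + p + q, k + k + m + p, k * k * p * q) * t(t(p, m, q), t(q, k, q), t(q, k, m)) + k * t(m + p + q, k + k + m + p, k * k * p * q) * t(t(p, m, q), t(q, k, q), t(q, k, m)) + p * t(m + p + q, k + k + m + p, k * k * p * q) * t(t(p, m, q), t(q, k, q), t(q, k, m)), p * t(k, q, p) * t(p, m, p) * t(t(q, m, k), p * q * q, k * k * m * m) + q * t(k, q, p) * t(p, m, p) * t(t(q, m, k), p * q * q, k * k * m * m) + q * t(k, q, p) * t(p, m, p) * t(t(q, m, k), p * q * q, k * k * m * m) + q * t(k, q, p) * t(p, m, p) * t(t(q, m, k), p * q * q, k * k * m * m), t(p + q + t(k, m, p) + t(p, p, m), t(k * m * p * p, k * k * q, m), m)) + q + q

Answer: m + p * p * t(k * q * t(m + p + q, k + k + m + p, k * k * p * q) * t(t(p, m, q), t(q, k, q), t(q, k, m)) + k * t(m + p + q, k + k + m + p, k * k * p * q) * t(t(p, m, q), t(q, k, q), t(q, k, m)) + p * t(m + p + q, k + k + m + p, k * k * p * q) * t(t(p, m, q), t(q, k, q), t(q, k, m)), p * t(k, q, p) * t(p, m, p) * t(t(q, m, k), p * q * q, k * k * m * m) + q * t(k, q, p) * t(p, m, p) * t(t(q, m, k), p * q * q, k * k * m * m) + q * t(k, q, p) * t(p, m, p) * t(t(q, m, k), p * q * q, k * k * m * m) + q * t(k, q, p) * t(p, m, p) * t(t(q, m, k), p * q * q, k * k * m * m), t(p + q + t(k, m, p) + t(p, p, m), t(k * m * p * p, k * k * q, m), m)) + q + q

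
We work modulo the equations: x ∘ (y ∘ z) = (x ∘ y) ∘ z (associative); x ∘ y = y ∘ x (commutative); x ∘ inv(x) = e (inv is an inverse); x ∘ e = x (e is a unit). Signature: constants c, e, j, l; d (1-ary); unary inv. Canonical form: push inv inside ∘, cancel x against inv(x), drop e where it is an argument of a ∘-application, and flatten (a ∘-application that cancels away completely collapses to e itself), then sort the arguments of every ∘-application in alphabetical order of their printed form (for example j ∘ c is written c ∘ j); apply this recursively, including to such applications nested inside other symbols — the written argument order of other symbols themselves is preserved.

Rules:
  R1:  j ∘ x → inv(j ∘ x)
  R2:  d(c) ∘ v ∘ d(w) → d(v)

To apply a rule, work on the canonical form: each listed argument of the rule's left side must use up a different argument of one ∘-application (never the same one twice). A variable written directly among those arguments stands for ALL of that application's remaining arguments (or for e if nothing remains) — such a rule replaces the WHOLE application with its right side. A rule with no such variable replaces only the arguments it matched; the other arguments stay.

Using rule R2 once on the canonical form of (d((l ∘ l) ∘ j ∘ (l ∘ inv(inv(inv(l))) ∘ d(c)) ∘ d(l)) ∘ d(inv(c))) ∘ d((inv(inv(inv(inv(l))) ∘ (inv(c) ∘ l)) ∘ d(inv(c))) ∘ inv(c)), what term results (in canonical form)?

Canonical form:  d(d(c) ∘ d(l) ∘ j ∘ l ∘ l) ∘ d(d(inv(c))) ∘ d(inv(c))
Apply R2:  consuming d(c), d(l);  v := j ∘ l ∘ l, w := l
Every leftover argument binds to the variable; the entire application is replaced.
Giving:  d(d(inv(c))) ∘ d(d(j ∘ l ∘ l)) ∘ d(inv(c))

Answer: d(d(inv(c))) ∘ d(d(j ∘ l ∘ l)) ∘ d(inv(c))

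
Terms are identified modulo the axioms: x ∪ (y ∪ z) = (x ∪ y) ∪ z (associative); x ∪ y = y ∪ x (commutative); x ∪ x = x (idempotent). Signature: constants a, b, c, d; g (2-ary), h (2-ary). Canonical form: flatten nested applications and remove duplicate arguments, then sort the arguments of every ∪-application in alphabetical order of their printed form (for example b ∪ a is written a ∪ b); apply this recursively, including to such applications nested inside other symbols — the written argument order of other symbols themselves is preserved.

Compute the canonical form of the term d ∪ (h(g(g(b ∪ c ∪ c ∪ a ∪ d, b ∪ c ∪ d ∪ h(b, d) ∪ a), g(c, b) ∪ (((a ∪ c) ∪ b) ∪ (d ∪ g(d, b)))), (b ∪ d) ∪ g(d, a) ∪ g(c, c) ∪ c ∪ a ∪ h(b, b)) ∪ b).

Un-nest:  d ∪ h(g(g(b ∪ c ∪ c ∪ a ∪ d, b ∪ c ∪ d ∪ h(b, d) ∪ a), g(c, b) ∪ (((a ∪ c) ∪ b) ∪ (d ∪ g(d, b)))), (b ∪ d) ∪ g(d, a) ∪ g(c, c) ∪ c ∪ a ∪ h(b, b)) ∪ b
Inside:  h(g(g(b ∪ c ∪ c ∪ a ∪ d, b ∪ c ∪ d ∪ h(b, d) ∪ a), g(c, b) ∪ (((a ∪ c) ∪ b) ∪ (d ∪ g(d, b)))), (b ∪ d) ∪ g(d, a) ∪ g(c, c) ∪ c ∪ a ∪ h(b, b))  →  h(g(g(a ∪ b ∪ c ∪ d, a ∪ b ∪ c ∪ d ∪ h(b, d)), a ∪ b ∪ c ∪ d ∪ g(c, b) ∪ g(d, b)), a ∪ b ∪ c ∪ d ∪ g(c, c) ∪ g(d, a) ∪ h(b, b))
Sort:  b ∪ d ∪ h(g(g(a ∪ b ∪ c ∪ d, a ∪ b ∪ c ∪ d ∪ h(b, d)), a ∪ b ∪ c ∪ d ∪ g(c, b) ∪ g(d, b)), a ∪ b ∪ c ∪ d ∪ g(c, c) ∪ g(d, a) ∪ h(b, b))

Answer: b ∪ d ∪ h(g(g(a ∪ b ∪ c ∪ d, a ∪ b ∪ c ∪ d ∪ h(b, d)), a ∪ b ∪ c ∪ d ∪ g(c, b) ∪ g(d, b)), a ∪ b ∪ c ∪ d ∪ g(c, c) ∪ g(d, a) ∪ h(b, b))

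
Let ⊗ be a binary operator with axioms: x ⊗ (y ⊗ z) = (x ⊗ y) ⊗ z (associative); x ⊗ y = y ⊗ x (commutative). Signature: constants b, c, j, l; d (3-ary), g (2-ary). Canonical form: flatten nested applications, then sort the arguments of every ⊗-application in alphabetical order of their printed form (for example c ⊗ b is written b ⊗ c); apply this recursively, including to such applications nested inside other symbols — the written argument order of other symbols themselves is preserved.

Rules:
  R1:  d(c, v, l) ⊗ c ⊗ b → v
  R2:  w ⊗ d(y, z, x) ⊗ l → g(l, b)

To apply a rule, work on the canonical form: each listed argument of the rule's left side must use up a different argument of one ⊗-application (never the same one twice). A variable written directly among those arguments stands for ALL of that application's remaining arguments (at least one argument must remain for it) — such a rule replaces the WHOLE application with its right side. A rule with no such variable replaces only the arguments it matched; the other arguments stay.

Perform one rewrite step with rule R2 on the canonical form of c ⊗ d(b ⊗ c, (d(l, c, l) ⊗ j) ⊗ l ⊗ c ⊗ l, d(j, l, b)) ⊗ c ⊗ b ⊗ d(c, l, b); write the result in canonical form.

Canonical form:  b ⊗ c ⊗ c ⊗ d(b ⊗ c, c ⊗ d(l, c, l) ⊗ j ⊗ l ⊗ l, d(j, l, b)) ⊗ d(c, l, b)
Apply R2:  consuming d(l, c, l), l;  w := c ⊗ j ⊗ l, x := l, y := l, z := c
Every leftover argument binds to the variable; the entire application is replaced.
Result:  b ⊗ c ⊗ c ⊗ d(b ⊗ c, g(l, b), d(j, l, b)) ⊗ d(c, l, b)

Answer: b ⊗ c ⊗ c ⊗ d(b ⊗ c, g(l, b), d(j, l, b)) ⊗ d(c, l, b)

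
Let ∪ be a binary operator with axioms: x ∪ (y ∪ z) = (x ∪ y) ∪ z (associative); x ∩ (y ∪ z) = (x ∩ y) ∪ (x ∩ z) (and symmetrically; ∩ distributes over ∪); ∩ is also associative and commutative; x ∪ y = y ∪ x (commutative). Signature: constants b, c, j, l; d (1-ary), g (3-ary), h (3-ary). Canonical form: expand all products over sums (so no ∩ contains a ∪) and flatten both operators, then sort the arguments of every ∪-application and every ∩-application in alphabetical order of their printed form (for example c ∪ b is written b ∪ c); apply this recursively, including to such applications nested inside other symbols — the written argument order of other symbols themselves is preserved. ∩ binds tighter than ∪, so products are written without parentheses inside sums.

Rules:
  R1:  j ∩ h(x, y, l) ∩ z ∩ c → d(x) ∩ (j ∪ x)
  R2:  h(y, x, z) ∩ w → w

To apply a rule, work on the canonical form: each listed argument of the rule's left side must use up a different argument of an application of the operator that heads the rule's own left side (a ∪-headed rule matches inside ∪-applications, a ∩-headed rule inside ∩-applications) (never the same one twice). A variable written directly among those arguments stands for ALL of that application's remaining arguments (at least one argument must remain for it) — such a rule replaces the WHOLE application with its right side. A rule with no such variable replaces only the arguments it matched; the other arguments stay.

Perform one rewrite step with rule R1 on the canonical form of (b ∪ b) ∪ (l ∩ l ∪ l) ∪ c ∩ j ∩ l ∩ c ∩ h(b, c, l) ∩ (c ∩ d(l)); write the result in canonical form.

Answer: b ∪ b ∪ b ∩ d(b) ∪ d(b) ∩ j ∪ l ∪ l ∩ l

Derivation:
Canonical form:  b ∪ b ∪ c ∩ c ∩ c ∩ d(l) ∩ h(b, c, l) ∩ j ∩ l ∪ l ∪ l ∩ l
R1 matches:  uses c, h(b, c, l), j;  x := b, y := c, z := c ∩ c ∩ d(l) ∩ l
The extension variable absorbs all remaining arguments, so the whole application is rewritten.
Result:  b ∪ b ∪ b ∩ d(b) ∪ d(b) ∩ j ∪ l ∪ l ∩ l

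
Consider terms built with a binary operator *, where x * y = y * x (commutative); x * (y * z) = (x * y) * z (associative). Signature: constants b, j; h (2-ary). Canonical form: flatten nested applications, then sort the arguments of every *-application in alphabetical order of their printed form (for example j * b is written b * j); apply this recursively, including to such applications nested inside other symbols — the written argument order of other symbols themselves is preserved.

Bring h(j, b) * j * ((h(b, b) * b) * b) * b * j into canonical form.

Answer: b * b * b * h(b, b) * h(j, b) * j * j

Derivation:
Merge nested applications:  h(j, b) * j * h(b, b) * b * b * b * j
Sort arguments:  b * b * b * h(b, b) * h(j, b) * j * j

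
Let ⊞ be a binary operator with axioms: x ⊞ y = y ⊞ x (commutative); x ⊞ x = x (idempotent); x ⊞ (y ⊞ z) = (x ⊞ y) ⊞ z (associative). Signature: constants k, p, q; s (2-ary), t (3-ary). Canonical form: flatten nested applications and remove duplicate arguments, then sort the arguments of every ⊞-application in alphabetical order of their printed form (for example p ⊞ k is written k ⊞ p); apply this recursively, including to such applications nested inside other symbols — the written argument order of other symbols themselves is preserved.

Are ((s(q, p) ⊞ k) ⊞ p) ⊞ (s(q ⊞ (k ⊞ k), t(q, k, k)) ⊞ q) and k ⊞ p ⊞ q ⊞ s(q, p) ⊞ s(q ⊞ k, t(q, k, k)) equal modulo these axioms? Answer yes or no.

Answer: yes — both canonical forms are k ⊞ p ⊞ q ⊞ s(k ⊞ q, t(q, k, k)) ⊞ s(q, p)

Derivation:
Left:  ((s(q, p) ⊞ k) ⊞ p) ⊞ (s(q ⊞ (k ⊞ k), t(q, k, k)) ⊞ q)
  Flatten:  s(q, p) ⊞ k ⊞ p ⊞ s(q ⊞ (k ⊞ k), t(q, k, k)) ⊞ q
  Simplify inside:  s(q ⊞ (k ⊞ k), t(q, k, k))  →  s(k ⊞ q, t(q, k, k))
  Sort:  k ⊞ p ⊞ q ⊞ s(k ⊞ q, t(q, k, k)) ⊞ s(q, p)
Right:  k ⊞ p ⊞ q ⊞ s(q, p) ⊞ s(q ⊞ k, t(q, k, k))
  Canonicalize subterm:  s(q ⊞ k, t(q, k, k))  →  s(k ⊞ q, t(q, k, k))
  Sort:  k ⊞ p ⊞ q ⊞ s(k ⊞ q, t(q, k, k)) ⊞ s(q, p)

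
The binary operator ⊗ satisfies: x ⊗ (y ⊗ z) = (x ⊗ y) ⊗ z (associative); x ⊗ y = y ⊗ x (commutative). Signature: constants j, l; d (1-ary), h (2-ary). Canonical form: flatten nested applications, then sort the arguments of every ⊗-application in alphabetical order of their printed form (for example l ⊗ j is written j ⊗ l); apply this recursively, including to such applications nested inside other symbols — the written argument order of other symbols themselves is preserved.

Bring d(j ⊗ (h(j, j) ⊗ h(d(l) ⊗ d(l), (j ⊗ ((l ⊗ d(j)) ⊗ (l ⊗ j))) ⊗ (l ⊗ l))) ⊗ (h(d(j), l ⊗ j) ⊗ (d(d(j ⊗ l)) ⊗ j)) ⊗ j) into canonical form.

Work inside:  j ⊗ (h(j, j) ⊗ h(d(l) ⊗ d(l), (j ⊗ ((l ⊗ d(j)) ⊗ (l ⊗ j))) ⊗ (l ⊗ l))) ⊗ (h(d(j), l ⊗ j) ⊗ (d(d(j ⊗ l)) ⊗ j)) ⊗ j
Un-nest:  j ⊗ h(j, j) ⊗ h(d(l) ⊗ d(l), (j ⊗ ((l ⊗ d(j)) ⊗ (l ⊗ j))) ⊗ (l ⊗ l)) ⊗ h(d(j), l ⊗ j) ⊗ d(d(j ⊗ l)) ⊗ j ⊗ j
Canonicalize subterm:  h(d(l) ⊗ d(l), (j ⊗ ((l ⊗ d(j)) ⊗ (l ⊗ j))) ⊗ (l ⊗ l))  →  h(d(l) ⊗ d(l), d(j) ⊗ j ⊗ j ⊗ l ⊗ l ⊗ l ⊗ l)
Canonicalize subterm:  h(d(j), l ⊗ j)  →  h(d(j), j ⊗ l)
Sort:  d(d(j ⊗ l)) ⊗ h(d(j), j ⊗ l) ⊗ h(d(l) ⊗ d(l), d(j) ⊗ j ⊗ j ⊗ l ⊗ l ⊗ l ⊗ l) ⊗ h(j, j) ⊗ j ⊗ j ⊗ j
Reassemble:  d(d(d(j ⊗ l)) ⊗ h(d(j), j ⊗ l) ⊗ h(d(l) ⊗ d(l), d(j) ⊗ j ⊗ j ⊗ l ⊗ l ⊗ l ⊗ l) ⊗ h(j, j) ⊗ j ⊗ j ⊗ j)

Answer: d(d(d(j ⊗ l)) ⊗ h(d(j), j ⊗ l) ⊗ h(d(l) ⊗ d(l), d(j) ⊗ j ⊗ j ⊗ l ⊗ l ⊗ l ⊗ l) ⊗ h(j, j) ⊗ j ⊗ j ⊗ j)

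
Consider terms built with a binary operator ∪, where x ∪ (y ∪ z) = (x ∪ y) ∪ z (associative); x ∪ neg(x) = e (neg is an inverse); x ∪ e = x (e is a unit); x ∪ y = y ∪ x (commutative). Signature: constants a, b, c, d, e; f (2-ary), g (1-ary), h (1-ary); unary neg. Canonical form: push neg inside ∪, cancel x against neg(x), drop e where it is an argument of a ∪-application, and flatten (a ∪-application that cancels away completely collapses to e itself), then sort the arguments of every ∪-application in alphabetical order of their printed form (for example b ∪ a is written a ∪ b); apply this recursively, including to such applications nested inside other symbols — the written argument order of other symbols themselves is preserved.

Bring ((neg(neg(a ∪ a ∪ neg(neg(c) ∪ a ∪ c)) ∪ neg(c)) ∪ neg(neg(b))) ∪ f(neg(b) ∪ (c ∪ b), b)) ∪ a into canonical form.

Push neg inside:  distribute neg over ∪ and collapse double neg
Collect terms:  a ∪ a ∪ c ∪ b ∪ f(c, b)
Sort arguments:  a ∪ a ∪ b ∪ c ∪ f(c, b)

Answer: a ∪ a ∪ b ∪ c ∪ f(c, b)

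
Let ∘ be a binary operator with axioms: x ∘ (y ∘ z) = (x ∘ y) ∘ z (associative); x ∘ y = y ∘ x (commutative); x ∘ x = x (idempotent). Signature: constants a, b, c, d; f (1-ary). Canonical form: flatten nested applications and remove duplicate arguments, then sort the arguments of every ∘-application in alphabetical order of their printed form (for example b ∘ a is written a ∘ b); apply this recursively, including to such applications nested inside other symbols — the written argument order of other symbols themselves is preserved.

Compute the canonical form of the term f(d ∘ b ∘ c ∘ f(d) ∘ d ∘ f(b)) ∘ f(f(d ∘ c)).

Answer: f(b ∘ c ∘ d ∘ f(b) ∘ f(d)) ∘ f(f(c ∘ d))

Derivation:
Simplify inside:  f(d ∘ b ∘ c ∘ f(d) ∘ d ∘ f(b))  →  f(b ∘ c ∘ d ∘ f(b) ∘ f(d))
Simplify inside:  f(f(d ∘ c))  →  f(f(c ∘ d))
Sort arguments:  f(b ∘ c ∘ d ∘ f(b) ∘ f(d)) ∘ f(f(c ∘ d))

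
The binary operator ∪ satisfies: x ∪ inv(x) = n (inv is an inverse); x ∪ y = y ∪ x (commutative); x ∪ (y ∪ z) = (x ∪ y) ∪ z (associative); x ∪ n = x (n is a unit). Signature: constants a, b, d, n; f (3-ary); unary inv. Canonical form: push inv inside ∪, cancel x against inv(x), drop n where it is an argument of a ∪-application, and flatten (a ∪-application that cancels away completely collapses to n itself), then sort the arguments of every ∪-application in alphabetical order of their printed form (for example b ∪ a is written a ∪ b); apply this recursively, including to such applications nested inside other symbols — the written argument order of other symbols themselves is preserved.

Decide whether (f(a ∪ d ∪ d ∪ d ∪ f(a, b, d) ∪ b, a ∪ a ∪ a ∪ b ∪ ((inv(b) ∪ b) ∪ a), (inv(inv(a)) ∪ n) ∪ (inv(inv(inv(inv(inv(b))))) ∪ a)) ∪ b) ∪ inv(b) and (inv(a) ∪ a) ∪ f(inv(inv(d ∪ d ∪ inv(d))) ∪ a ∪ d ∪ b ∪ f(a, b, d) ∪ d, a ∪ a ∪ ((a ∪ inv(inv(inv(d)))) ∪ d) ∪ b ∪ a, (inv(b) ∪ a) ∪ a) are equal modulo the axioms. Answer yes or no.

Left:  (f(a ∪ d ∪ d ∪ d ∪ f(a, b, d) ∪ b, a ∪ a ∪ a ∪ b ∪ ((inv(b) ∪ b) ∪ a), (inv(inv(a)) ∪ n) ∪ (inv(inv(inv(inv(inv(b))))) ∪ a)) ∪ b) ∪ inv(b)
  Push inv inside:  distribute inv over ∪ and collapse double inv
  Inverses cancel:  b cancels
  Combine occurrences:  f(a ∪ b ∪ d ∪ d ∪ d ∪ f(a, b, d), a ∪ a ∪ a ∪ a ∪ b, a ∪ a ∪ inv(b))
Right:  (inv(a) ∪ a) ∪ f(inv(inv(d ∪ d ∪ inv(d))) ∪ a ∪ d ∪ b ∪ f(a, b, d) ∪ d, a ∪ a ∪ ((a ∪ inv(inv(inv(d)))) ∪ d) ∪ b ∪ a, (inv(b) ∪ a) ∪ a)
  Push inv inside:  distribute inv over ∪ and collapse double inv
  Cancel:  a cancels
  Combine occurrences:  f(a ∪ b ∪ d ∪ d ∪ d ∪ f(a, b, d), a ∪ a ∪ a ∪ a ∪ b, a ∪ a ∪ inv(b))

Answer: yes — both canonical forms are f(a ∪ b ∪ d ∪ d ∪ d ∪ f(a, b, d), a ∪ a ∪ a ∪ a ∪ b, a ∪ a ∪ inv(b))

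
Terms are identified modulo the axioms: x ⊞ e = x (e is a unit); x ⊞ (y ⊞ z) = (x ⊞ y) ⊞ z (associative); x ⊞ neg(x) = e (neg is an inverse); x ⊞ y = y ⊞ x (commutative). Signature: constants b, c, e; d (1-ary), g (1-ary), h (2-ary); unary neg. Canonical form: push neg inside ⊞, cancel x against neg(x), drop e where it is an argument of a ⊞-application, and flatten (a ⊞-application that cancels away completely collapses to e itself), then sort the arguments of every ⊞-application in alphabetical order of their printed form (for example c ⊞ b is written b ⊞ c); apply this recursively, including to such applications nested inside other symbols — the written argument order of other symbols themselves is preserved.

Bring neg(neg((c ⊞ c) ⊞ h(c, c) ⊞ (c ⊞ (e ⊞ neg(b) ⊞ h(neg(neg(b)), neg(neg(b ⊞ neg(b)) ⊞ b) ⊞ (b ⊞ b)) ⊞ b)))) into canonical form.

Push neg inside:  distribute neg over ⊞ and collapse double neg
Inverses cancel:  b cancels
Combine occurrences:  c ⊞ c ⊞ c ⊞ h(c, c) ⊞ h(b, b)
Sort:  c ⊞ c ⊞ c ⊞ h(b, b) ⊞ h(c, c)

Answer: c ⊞ c ⊞ c ⊞ h(b, b) ⊞ h(c, c)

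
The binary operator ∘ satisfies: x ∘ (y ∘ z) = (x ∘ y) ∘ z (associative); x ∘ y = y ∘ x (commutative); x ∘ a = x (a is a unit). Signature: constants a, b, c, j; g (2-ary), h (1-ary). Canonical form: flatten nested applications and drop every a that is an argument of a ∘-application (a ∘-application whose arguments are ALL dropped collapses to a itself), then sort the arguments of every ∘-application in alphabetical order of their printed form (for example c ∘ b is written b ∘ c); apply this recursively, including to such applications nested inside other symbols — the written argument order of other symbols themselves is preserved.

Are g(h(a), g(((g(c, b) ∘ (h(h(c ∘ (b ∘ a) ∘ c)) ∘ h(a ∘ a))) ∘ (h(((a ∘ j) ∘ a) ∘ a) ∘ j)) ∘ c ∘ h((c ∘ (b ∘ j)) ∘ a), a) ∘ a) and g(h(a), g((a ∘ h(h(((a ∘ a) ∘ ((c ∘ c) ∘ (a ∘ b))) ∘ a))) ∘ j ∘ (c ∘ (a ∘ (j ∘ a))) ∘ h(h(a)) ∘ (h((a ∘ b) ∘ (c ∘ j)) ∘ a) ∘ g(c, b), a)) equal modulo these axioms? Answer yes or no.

Left:  g(h(a), g(((g(c, b) ∘ (h(h(c ∘ (b ∘ a) ∘ c)) ∘ h(a ∘ a))) ∘ (h(((a ∘ j) ∘ a) ∘ a) ∘ j)) ∘ c ∘ h((c ∘ (b ∘ j)) ∘ a), a) ∘ a)
  Work inside:  g(((g(c, b) ∘ (h(h(c ∘ (b ∘ a) ∘ c)) ∘ h(a ∘ a))) ∘ (h(((a ∘ j) ∘ a) ∘ a) ∘ j)) ∘ c ∘ h((c ∘ (b ∘ j)) ∘ a), a) ∘ a
  Simplify inside:  g(((g(c, b) ∘ (h(h(c ∘ (b ∘ a) ∘ c)) ∘ h(a ∘ a))) ∘ (h(((a ∘ j) ∘ a) ∘ a) ∘ j)) ∘ c ∘ h((c ∘ (b ∘ j)) ∘ a), a)  →  g(c ∘ g(c, b) ∘ h(a) ∘ h(b ∘ c ∘ j) ∘ h(h(b ∘ c ∘ c)) ∘ h(j) ∘ j, a)
  Drop the unit:  drop a
  Sort:  g(c ∘ g(c, b) ∘ h(a) ∘ h(b ∘ c ∘ j) ∘ h(h(b ∘ c ∘ c)) ∘ h(j) ∘ j, a)
  Reassemble:  g(h(a), g(c ∘ g(c, b) ∘ h(a) ∘ h(b ∘ c ∘ j) ∘ h(h(b ∘ c ∘ c)) ∘ h(j) ∘ j, a))
Right:  g(h(a), g((a ∘ h(h(((a ∘ a) ∘ ((c ∘ c) ∘ (a ∘ b))) ∘ a))) ∘ j ∘ (c ∘ (a ∘ (j ∘ a))) ∘ h(h(a)) ∘ (h((a ∘ b) ∘ (c ∘ j)) ∘ a) ∘ g(c, b), a))
  Focus inside:  (a ∘ h(h(((a ∘ a) ∘ ((c ∘ c) ∘ (a ∘ b))) ∘ a))) ∘ j ∘ (c ∘ (a ∘ (j ∘ a))) ∘ h(h(a)) ∘ (h((a ∘ b) ∘ (c ∘ j)) ∘ a) ∘ g(c, b)
  Merge nested applications:  a ∘ h(h(((a ∘ a) ∘ ((c ∘ c) ∘ (a ∘ b))) ∘ a)) ∘ j ∘ c ∘ a ∘ j ∘ a ∘ h(h(a)) ∘ h((a ∘ b) ∘ (c ∘ j)) ∘ a ∘ g(c, b)
  Canonicalize subterm:  h(h(((a ∘ a) ∘ ((c ∘ c) ∘ (a ∘ b))) ∘ a))  →  h(h(b ∘ c ∘ c))
  Simplify inside:  h((a ∘ b) ∘ (c ∘ j))  →  h(b ∘ c ∘ j)
  Unit:  drop a (×4)
  Sort:  c ∘ g(c, b) ∘ h(b ∘ c ∘ j) ∘ h(h(a)) ∘ h(h(b ∘ c ∘ c)) ∘ j ∘ j
  Reassemble:  g(h(a), g(c ∘ g(c, b) ∘ h(b ∘ c ∘ j) ∘ h(h(a)) ∘ h(h(b ∘ c ∘ c)) ∘ j ∘ j, a))

Answer: no — g(h(a), g(c ∘ g(c, b) ∘ h(a) ∘ h(b ∘ c ∘ j) ∘ h(h(b ∘ c ∘ c)) ∘ h(j) ∘ j, a)) vs g(h(a), g(c ∘ g(c, b) ∘ h(b ∘ c ∘ j) ∘ h(h(a)) ∘ h(h(b ∘ c ∘ c)) ∘ j ∘ j, a))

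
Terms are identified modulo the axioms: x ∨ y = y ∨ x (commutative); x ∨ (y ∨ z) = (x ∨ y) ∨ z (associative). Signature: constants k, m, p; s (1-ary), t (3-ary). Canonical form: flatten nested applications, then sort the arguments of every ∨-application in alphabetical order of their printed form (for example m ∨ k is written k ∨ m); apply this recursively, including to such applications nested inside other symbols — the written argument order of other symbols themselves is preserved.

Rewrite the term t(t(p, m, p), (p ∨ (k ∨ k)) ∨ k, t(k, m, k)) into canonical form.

Answer: t(t(p, m, p), k ∨ k ∨ k ∨ p, t(k, m, k))

Derivation:
Descend into:  (p ∨ (k ∨ k)) ∨ k
Flatten:  p ∨ k ∨ k ∨ k
Order the arguments:  k ∨ k ∨ k ∨ p
Put back:  t(t(p, m, p), k ∨ k ∨ k ∨ p, t(k, m, k))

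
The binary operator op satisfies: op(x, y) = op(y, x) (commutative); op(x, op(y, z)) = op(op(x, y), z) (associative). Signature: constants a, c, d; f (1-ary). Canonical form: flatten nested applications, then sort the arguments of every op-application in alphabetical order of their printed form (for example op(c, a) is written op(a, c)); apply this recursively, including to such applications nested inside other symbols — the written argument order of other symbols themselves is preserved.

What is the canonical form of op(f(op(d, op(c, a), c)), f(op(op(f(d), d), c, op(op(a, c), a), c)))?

Simplify inside:  f(op(d, op(c, a), c))  →  f(op(a, c, c, d))
Inside:  f(op(op(f(d), d), c, op(op(a, c), a), c))  →  f(op(a, a, c, c, c, d, f(d)))
Order the arguments:  op(f(op(a, a, c, c, c, d, f(d))), f(op(a, c, c, d)))

Answer: op(f(op(a, a, c, c, c, d, f(d))), f(op(a, c, c, d)))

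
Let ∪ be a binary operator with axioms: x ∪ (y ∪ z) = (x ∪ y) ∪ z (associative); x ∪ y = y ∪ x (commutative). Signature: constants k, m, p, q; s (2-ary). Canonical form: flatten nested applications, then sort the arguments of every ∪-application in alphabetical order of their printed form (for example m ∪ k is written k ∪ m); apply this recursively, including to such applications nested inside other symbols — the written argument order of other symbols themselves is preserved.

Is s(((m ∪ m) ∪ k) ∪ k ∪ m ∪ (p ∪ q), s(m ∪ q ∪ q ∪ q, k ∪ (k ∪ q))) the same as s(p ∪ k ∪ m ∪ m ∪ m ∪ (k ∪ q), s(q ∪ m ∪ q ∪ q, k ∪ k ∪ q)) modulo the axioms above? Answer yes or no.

Left:  s(((m ∪ m) ∪ k) ∪ k ∪ m ∪ (p ∪ q), s(m ∪ q ∪ q ∪ q, k ∪ (k ∪ q)))
  Work inside:  ((m ∪ m) ∪ k) ∪ k ∪ m ∪ (p ∪ q)
  Un-nest:  m ∪ m ∪ k ∪ k ∪ m ∪ p ∪ q
  Order the arguments:  k ∪ k ∪ m ∪ m ∪ m ∪ p ∪ q
  Rebuild:  s(k ∪ k ∪ m ∪ m ∪ m ∪ p ∪ q, s(m ∪ q ∪ q ∪ q, k ∪ k ∪ q))
Right:  s(p ∪ k ∪ m ∪ m ∪ m ∪ (k ∪ q), s(q ∪ m ∪ q ∪ q, k ∪ k ∪ q))
  Work inside:  p ∪ k ∪ m ∪ m ∪ m ∪ (k ∪ q)
  Un-nest:  p ∪ k ∪ m ∪ m ∪ m ∪ k ∪ q
  Order the arguments:  k ∪ k ∪ m ∪ m ∪ m ∪ p ∪ q
  Reassemble:  s(k ∪ k ∪ m ∪ m ∪ m ∪ p ∪ q, s(m ∪ q ∪ q ∪ q, k ∪ k ∪ q))

Answer: yes — both canonical forms are s(k ∪ k ∪ m ∪ m ∪ m ∪ p ∪ q, s(m ∪ q ∪ q ∪ q, k ∪ k ∪ q))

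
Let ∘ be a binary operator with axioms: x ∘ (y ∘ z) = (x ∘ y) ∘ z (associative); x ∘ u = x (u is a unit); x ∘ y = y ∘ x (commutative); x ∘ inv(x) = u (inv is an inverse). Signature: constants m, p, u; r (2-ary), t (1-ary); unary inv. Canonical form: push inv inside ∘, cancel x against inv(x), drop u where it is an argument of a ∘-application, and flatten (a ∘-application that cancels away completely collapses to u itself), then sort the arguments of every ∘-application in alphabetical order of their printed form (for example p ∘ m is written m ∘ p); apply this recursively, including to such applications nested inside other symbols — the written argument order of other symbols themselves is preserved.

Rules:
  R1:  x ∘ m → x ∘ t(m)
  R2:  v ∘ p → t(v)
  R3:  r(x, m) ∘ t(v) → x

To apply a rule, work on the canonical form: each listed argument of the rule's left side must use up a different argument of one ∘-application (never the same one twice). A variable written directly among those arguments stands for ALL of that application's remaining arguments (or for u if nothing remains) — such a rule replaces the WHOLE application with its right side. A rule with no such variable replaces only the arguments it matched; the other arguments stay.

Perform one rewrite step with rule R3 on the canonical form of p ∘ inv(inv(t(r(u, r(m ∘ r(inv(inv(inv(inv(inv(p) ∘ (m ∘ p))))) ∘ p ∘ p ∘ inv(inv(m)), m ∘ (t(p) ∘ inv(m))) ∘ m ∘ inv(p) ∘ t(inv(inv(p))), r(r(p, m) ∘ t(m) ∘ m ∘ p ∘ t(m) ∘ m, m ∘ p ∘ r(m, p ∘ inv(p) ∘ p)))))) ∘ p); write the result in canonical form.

Answer: t(r(u, r(inv(p) ∘ m ∘ m ∘ r(m ∘ m ∘ p ∘ p, t(p)) ∘ t(p), r(m ∘ m ∘ p ∘ p ∘ t(m), m ∘ p ∘ r(m, p)))))

Derivation:
Canonical form:  t(r(u, r(inv(p) ∘ m ∘ m ∘ r(m ∘ m ∘ p ∘ p, t(p)) ∘ t(p), r(m ∘ m ∘ p ∘ r(p, m) ∘ t(m) ∘ t(m), m ∘ p ∘ r(m, p)))))
R3 matches:  uses r(p, m), t(m);  v := m, x := p
New term:  t(r(u, r(inv(p) ∘ m ∘ m ∘ r(m ∘ m ∘ p ∘ p, t(p)) ∘ t(p), r(m ∘ m ∘ p ∘ p ∘ t(m), m ∘ p ∘ r(m, p)))))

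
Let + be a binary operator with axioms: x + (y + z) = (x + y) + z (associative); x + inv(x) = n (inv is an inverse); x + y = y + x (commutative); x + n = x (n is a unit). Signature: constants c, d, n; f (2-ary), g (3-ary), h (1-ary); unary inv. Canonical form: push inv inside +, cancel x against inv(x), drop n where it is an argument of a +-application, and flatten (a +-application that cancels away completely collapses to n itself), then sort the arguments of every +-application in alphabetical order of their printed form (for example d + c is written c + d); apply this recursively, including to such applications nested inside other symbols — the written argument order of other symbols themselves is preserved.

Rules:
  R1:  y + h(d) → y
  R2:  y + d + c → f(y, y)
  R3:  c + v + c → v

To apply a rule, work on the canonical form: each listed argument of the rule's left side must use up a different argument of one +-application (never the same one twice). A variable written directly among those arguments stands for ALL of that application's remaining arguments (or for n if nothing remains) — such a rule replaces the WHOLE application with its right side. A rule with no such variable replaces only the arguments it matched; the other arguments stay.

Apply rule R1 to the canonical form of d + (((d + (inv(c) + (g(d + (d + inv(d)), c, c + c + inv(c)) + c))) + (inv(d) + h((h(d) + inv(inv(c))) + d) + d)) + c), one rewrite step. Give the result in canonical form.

Answer: c + d + d + g(d, c, c) + h(c + d)

Derivation:
Canonical form:  c + d + d + g(d, c, c) + h(c + d + h(d))
R1 matches:  uses h(d);  y := c + d
Every leftover argument binds to the variable; the entire application is replaced.
Giving:  c + d + d + g(d, c, c) + h(c + d)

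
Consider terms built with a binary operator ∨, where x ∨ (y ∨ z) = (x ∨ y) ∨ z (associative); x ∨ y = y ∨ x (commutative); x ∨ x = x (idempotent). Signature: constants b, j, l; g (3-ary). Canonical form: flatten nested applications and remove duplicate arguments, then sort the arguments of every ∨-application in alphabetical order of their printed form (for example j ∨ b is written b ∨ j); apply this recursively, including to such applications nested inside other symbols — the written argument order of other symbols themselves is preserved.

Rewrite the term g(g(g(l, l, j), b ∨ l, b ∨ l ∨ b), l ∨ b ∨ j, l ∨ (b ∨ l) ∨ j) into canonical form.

Answer: g(g(g(l, l, j), b ∨ l, b ∨ l), b ∨ j ∨ l, b ∨ j ∨ l)

Derivation:
Focus inside:  l ∨ (b ∨ l) ∨ j
Un-nest:  l ∨ b ∨ l ∨ j
Deduplicate:  drop duplicate l
Sort arguments:  b ∨ j ∨ l
Put back:  g(g(g(l, l, j), b ∨ l, b ∨ l), b ∨ j ∨ l, b ∨ j ∨ l)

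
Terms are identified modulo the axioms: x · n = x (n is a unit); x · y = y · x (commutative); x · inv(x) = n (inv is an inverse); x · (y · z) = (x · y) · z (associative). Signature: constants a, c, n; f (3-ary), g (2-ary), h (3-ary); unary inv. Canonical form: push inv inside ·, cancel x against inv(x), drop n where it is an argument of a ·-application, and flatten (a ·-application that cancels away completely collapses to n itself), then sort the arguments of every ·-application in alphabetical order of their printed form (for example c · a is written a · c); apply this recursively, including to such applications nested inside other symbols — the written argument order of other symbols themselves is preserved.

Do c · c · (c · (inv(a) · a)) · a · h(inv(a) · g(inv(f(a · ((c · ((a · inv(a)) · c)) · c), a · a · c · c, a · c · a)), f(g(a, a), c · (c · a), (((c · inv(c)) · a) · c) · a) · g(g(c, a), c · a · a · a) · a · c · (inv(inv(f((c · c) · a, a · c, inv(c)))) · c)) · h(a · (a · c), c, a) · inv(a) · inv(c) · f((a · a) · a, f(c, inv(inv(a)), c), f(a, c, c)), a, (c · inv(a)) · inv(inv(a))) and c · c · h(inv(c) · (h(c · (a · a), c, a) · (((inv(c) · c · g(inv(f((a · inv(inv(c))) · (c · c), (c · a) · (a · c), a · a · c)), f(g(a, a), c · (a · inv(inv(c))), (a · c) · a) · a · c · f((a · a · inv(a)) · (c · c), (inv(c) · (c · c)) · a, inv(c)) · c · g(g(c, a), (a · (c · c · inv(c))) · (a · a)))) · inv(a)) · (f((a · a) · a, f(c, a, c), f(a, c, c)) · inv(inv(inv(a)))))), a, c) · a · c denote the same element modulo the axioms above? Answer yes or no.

Answer: yes — both canonical forms are a · c · c · c · h(f(a · a · a, f(c, a, c), f(a, c, c)) · g(inv(f(a · c · c · c, a · a · c · c, a · a · c)), a · c · c · f(a · c · c, a · c, inv(c)) · f(g(a, a), a · c · c, a · a · c) · g(g(c, a), a · a · a · c)) · h(a · a · c, c, a) · inv(a) · inv(a) · inv(c), a, c)

Derivation:
Left:  c · c · (c · (inv(a) · a)) · a · h(inv(a) · g(inv(f(a · ((c · ((a · inv(a)) · c)) · c), a · a · c · c, a · c · a)), f(g(a, a), c · (c · a), (((c · inv(c)) · a) · c) · a) · g(g(c, a), c · a · a · a) · a · c · (inv(inv(f((c · c) · a, a · c, inv(c)))) · c)) · h(a · (a · c), c, a) · inv(a) · inv(c) · f((a · a) · a, f(c, inv(inv(a)), c), f(a, c, c)), a, (c · inv(a)) · inv(inv(a)))
  Push inv inside:  distribute inv over · and collapse double inv
  Collect terms:  c · c · c · a · h(f(a · a · a, f(c, a, c), f(a, c, c)) · g(inv(f(a · c · c · c, a · a · c · c, a · a · c)), a · c · c · f(a · c · c, a · c, inv(c)) · f(g(a, a), a · c · c, a · a · c) · g(g(c, a), a · a · a · c)) · h(a · a · c, c, a) · inv(a) · inv(a) · inv(c), a, c)
  Order the arguments:  a · c · c · c · h(f(a · a · a, f(c, a, c), f(a, c, c)) · g(inv(f(a · c · c · c, a · a · c · c, a · a · c)), a · c · c · f(a · c · c, a · c, inv(c)) · f(g(a, a), a · c · c, a · a · c) · g(g(c, a), a · a · a · c)) · h(a · a · c, c, a) · inv(a) · inv(a) · inv(c), a, c)
Right:  c · c · h(inv(c) · (h(c · (a · a), c, a) · (((inv(c) · c · g(inv(f((a · inv(inv(c))) · (c · c), (c · a) · (a · c), a · a · c)), f(g(a, a), c · (a · inv(inv(c))), (a · c) · a) · a · c · f((a · a · inv(a)) · (c · c), (inv(c) · (c · c)) · a, inv(c)) · c · g(g(c, a), (a · (c · c · inv(c))) · (a · a)))) · inv(a)) · (f((a · a) · a, f(c, a, c), f(a, c, c)) · inv(inv(inv(a)))))), a, c) · a · c
  Push inv inside:  distribute inv over · and collapse double inv
  Collect terms:  c · c · c · h(f(a · a · a, f(c, a, c), f(a, c, c)) · g(inv(f(a · c · c · c, a · a · c · c, a · a · c)), a · c · c · f(a · c · c, a · c, inv(c)) · f(g(a, a), a · c · c, a · a · c) · g(g(c, a), a · a · a · c)) · h(a · a · c, c, a) · inv(a) · inv(a) · inv(c), a, c) · a
  Order the arguments:  a · c · c · c · h(f(a · a · a, f(c, a, c), f(a, c, c)) · g(inv(f(a · c · c · c, a · a · c · c, a · a · c)), a · c · c · f(a · c · c, a · c, inv(c)) · f(g(a, a), a · c · c, a · a · c) · g(g(c, a), a · a · a · c)) · h(a · a · c, c, a) · inv(a) · inv(a) · inv(c), a, c)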